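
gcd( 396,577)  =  1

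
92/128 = 23/32= 0.72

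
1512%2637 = 1512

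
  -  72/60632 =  - 1  +  7570/7579 = - 0.00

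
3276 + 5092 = 8368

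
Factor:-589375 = -5^4*23^1*41^1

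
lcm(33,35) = 1155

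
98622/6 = 16437 = 16437.00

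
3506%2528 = 978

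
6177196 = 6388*967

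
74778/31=2412  +  6/31 = 2412.19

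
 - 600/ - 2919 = 200/973 = 0.21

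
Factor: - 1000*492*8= - 2^8*3^1*5^3*41^1 = - 3936000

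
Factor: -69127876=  - 2^2 *17281969^1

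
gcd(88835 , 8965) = 815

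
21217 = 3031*7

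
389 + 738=1127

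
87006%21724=110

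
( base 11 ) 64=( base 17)42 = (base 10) 70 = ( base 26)2i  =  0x46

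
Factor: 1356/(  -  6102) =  - 2/9 = - 2^1*3^( - 2 ) 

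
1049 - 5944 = - 4895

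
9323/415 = 9323/415 = 22.47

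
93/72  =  1 + 7/24 = 1.29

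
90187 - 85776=4411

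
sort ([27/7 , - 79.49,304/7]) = [ - 79.49,27/7,304/7] 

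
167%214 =167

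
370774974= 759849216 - 389074242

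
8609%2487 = 1148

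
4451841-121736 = 4330105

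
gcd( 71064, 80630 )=2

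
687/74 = 687/74 = 9.28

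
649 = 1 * 649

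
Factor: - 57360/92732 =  - 60/97 = - 2^2*3^1 * 5^1*97^(-1) 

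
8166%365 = 136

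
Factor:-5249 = - 29^1*181^1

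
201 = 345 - 144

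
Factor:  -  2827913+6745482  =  109^1*127^1 * 283^1 = 3917569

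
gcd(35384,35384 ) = 35384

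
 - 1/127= - 1/127 = - 0.01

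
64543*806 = 52021658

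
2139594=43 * 49758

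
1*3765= 3765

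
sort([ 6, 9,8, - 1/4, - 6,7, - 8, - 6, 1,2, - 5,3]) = [ - 8, - 6, - 6, - 5, - 1/4,1, 2, 3,  6,  7 , 8,9]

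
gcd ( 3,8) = 1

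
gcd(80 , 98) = 2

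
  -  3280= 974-4254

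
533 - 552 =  - 19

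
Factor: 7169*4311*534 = 2^1*3^3 * 67^1*89^1*107^1*479^1 = 16503568506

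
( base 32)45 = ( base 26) 53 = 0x85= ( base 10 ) 133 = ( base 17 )7e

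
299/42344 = 299/42344 = 0.01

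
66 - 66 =0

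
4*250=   1000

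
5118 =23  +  5095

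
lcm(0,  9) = 0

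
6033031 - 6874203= - 841172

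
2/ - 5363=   -  2/5363 = - 0.00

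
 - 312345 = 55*(-5679)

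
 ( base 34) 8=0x8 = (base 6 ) 12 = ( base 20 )8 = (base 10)8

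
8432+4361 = 12793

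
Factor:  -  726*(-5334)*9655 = 2^2*3^2 * 5^1*7^1*11^2*127^1*1931^1 = 37388833020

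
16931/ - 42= -404 + 37/42  =  - 403.12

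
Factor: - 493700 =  -2^2  *5^2 * 4937^1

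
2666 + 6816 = 9482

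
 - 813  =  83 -896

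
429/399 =143/133 = 1.08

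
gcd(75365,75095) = 5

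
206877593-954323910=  - 747446317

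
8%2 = 0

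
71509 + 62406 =133915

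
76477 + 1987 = 78464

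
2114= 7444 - 5330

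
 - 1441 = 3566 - 5007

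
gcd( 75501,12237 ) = 3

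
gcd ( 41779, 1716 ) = 1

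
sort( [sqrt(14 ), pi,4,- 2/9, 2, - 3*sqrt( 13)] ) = [ - 3*sqrt(13 ), -2/9, 2, pi, sqrt(14), 4 ]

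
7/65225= 7/65225 = 0.00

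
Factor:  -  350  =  - 2^1*5^2*7^1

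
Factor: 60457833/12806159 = 3^4*4943^1*84809^( - 1) = 400383/84809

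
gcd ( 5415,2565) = 285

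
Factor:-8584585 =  - 5^1 *1716917^1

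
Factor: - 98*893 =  - 87514 = -2^1*7^2* 19^1 * 47^1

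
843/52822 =843/52822  =  0.02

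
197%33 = 32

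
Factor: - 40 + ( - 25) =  - 65 = - 5^1*13^1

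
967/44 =967/44 = 21.98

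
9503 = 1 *9503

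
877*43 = 37711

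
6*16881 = 101286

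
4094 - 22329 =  - 18235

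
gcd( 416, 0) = 416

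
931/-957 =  - 1+26/957  =  - 0.97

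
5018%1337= 1007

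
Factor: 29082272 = 2^5*908821^1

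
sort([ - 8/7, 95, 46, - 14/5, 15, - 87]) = [ - 87, - 14/5, - 8/7, 15, 46, 95]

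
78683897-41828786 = 36855111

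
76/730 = 38/365= 0.10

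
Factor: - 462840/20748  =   - 290/13 =- 2^1*5^1* 13^( - 1 )*29^1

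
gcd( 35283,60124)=1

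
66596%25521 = 15554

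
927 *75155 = 69668685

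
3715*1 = 3715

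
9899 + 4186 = 14085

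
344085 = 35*9831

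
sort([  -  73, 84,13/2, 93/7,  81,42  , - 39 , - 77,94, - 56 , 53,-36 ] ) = [ - 77 ,  -  73 , - 56, - 39, - 36, 13/2,  93/7, 42,53, 81, 84, 94] 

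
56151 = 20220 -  - 35931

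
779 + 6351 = 7130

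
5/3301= 5/3301 = 0.00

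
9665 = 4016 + 5649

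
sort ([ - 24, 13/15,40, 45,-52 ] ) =[-52, - 24,13/15 , 40, 45 ] 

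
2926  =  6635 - 3709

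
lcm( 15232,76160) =76160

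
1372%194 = 14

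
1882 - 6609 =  - 4727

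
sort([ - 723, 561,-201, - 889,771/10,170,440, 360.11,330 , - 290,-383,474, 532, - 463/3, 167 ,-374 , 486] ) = [ - 889 ,-723, - 383,  -  374, - 290 , - 201 ,-463/3,771/10 , 167, 170,330,360.11,  440,  474, 486,  532 , 561 ] 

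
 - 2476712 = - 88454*28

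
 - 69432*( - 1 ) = 69432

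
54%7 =5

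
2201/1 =2201 = 2201.00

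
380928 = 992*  384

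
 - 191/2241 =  - 1 + 2050/2241 =- 0.09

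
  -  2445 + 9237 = 6792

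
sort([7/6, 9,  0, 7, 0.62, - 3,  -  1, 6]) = [ - 3, - 1,  0,0.62, 7/6,6, 7, 9 ] 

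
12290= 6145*2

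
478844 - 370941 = 107903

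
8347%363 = 361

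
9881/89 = 111+2/89 = 111.02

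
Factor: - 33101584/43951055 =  - 2^4*5^( - 1) * 17^1*691^( - 1 )  *  12721^ ( - 1 )*121697^1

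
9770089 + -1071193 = 8698896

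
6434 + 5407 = 11841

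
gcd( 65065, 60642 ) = 1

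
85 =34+51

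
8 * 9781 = 78248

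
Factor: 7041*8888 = 2^3*3^1*11^1 * 101^1*2347^1=62580408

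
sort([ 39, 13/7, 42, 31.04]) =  [ 13/7, 31.04  ,  39 , 42]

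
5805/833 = 5805/833 = 6.97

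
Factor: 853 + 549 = 2^1*701^1  =  1402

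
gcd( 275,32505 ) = 55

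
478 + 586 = 1064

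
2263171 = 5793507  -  3530336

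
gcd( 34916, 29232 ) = 812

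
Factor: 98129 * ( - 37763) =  - 3705645427 = - 11^1 * 3433^1 * 98129^1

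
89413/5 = 17882 +3/5=17882.60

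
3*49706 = 149118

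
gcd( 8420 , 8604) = 4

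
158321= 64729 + 93592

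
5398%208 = 198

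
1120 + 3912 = 5032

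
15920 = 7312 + 8608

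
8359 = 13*643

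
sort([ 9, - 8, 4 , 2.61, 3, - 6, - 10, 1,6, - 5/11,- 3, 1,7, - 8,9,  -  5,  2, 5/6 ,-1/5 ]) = [- 10, - 8, - 8, - 6,-5,- 3,-5/11, - 1/5, 5/6,1, 1,2,2.61, 3,4,6,7,9,  9] 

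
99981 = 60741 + 39240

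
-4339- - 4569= 230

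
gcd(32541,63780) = 3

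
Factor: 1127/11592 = 7/72=   2^( - 3)*3^(  -  2 )*7^1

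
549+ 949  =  1498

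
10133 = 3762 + 6371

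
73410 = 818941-745531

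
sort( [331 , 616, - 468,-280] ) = [ - 468, - 280,  331, 616] 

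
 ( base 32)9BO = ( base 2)10010101111000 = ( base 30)AJM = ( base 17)1G34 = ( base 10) 9592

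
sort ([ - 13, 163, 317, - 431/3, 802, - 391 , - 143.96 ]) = [ - 391, - 143.96, - 431/3,- 13,163, 317, 802 ] 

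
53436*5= 267180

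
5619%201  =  192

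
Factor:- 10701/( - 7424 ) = 369/256  =  2^ ( - 8)*3^2*41^1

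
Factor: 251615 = 5^1 * 7^2* 13^1 * 79^1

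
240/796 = 60/199 =0.30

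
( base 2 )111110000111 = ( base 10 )3975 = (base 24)6LF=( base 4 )332013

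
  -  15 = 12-27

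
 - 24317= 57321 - 81638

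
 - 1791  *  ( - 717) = 1284147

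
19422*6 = 116532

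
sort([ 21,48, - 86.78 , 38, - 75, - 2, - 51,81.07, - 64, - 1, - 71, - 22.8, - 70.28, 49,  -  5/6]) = [-86.78, -75,  -  71, -70.28, - 64,-51, - 22.8, - 2,- 1, - 5/6, 21,38,48,49,81.07]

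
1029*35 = 36015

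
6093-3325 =2768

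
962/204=481/102 = 4.72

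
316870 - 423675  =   - 106805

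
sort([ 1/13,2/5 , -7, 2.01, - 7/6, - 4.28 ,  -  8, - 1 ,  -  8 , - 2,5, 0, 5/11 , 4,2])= [ - 8, - 8 ,-7,- 4.28, - 2 , - 7/6, - 1, 0 , 1/13,2/5,5/11,  2,2.01, 4,5 ] 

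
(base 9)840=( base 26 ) 108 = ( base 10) 684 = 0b1010101100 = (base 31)m2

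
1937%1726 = 211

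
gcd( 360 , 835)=5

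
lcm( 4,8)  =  8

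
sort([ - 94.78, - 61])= [-94.78, -61]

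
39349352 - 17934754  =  21414598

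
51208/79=51208/79 = 648.20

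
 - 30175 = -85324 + 55149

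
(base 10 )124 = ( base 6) 324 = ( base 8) 174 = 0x7C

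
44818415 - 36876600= 7941815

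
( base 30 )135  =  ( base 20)29f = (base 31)113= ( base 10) 995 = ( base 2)1111100011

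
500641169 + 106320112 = 606961281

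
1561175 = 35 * 44605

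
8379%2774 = 57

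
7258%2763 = 1732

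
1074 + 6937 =8011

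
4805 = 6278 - 1473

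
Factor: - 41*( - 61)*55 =137555 =5^1*11^1*41^1*61^1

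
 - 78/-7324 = 39/3662=0.01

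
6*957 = 5742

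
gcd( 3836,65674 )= 14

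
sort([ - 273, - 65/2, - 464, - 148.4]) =[ - 464, - 273, - 148.4, - 65/2] 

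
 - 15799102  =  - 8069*1958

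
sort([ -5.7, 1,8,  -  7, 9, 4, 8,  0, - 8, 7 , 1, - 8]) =[ - 8 , - 8,-7, - 5.7, 0, 1,1, 4, 7,8 , 8, 9 ] 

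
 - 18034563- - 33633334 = 15598771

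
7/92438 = 7/92438 = 0.00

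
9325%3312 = 2701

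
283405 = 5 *56681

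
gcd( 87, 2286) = 3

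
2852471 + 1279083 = 4131554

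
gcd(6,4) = 2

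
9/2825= 9/2825=0.00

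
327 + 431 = 758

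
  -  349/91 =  - 349/91 = - 3.84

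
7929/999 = 881/111 =7.94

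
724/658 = 362/329 = 1.10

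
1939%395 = 359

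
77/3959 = 77/3959 = 0.02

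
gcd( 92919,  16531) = 1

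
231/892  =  231/892 = 0.26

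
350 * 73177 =25611950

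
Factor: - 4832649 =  - 3^3*178987^1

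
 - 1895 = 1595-3490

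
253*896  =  226688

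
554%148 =110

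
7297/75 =97 + 22/75 = 97.29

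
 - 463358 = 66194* ( - 7)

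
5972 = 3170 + 2802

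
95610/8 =11951 + 1/4 = 11951.25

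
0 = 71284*0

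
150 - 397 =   -  247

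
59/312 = 59/312 = 0.19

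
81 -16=65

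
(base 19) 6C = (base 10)126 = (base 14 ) 90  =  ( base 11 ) 105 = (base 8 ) 176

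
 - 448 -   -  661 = 213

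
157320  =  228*690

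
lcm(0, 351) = 0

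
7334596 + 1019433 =8354029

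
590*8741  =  5157190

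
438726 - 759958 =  - 321232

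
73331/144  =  509 + 35/144= 509.24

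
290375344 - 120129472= 170245872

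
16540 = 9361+7179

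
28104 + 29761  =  57865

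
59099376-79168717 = -20069341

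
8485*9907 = 84060895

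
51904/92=564+4/23 = 564.17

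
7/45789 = 7/45789=0.00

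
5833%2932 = 2901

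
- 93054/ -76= 1224  +  15/38 = 1224.39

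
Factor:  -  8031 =  -  3^1*2677^1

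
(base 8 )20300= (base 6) 102452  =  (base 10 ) 8384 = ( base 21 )j05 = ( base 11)6332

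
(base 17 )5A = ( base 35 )2p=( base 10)95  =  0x5F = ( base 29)38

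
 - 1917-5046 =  - 6963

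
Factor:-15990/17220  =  -2^( - 1) * 7^(-1 )*13^1 = - 13/14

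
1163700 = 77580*15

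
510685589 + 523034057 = 1033719646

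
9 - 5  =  4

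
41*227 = 9307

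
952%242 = 226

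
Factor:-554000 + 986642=2^1 *3^1 *7^1*10301^1= 432642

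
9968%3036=860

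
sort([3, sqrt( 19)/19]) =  [ sqrt( 19)/19,3 ] 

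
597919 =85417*7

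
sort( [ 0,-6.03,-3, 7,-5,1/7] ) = [ - 6.03,-5, - 3,0, 1/7 , 7 ] 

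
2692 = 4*673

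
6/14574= 1/2429 = 0.00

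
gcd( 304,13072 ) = 304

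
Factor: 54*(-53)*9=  - 25758=- 2^1*3^5 * 53^1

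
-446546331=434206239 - 880752570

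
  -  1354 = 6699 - 8053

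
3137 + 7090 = 10227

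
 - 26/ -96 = 13/48 = 0.27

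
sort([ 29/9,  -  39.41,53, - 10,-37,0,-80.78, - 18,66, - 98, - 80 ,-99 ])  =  [ - 99, - 98, - 80.78 , - 80, - 39.41, - 37, - 18,-10,0,  29/9,53,66]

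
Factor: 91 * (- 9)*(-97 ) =79443 = 3^2* 7^1*13^1*97^1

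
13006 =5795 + 7211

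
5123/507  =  10+53/507 = 10.10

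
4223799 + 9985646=14209445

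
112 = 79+33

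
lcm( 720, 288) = 1440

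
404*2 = 808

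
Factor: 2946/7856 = 3/8 = 2^( - 3)*3^1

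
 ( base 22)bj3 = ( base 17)12EG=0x1671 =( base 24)9n9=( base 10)5745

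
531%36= 27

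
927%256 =159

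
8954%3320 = 2314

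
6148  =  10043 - 3895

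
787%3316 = 787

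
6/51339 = 2/17113  =  0.00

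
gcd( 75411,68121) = 81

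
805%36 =13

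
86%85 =1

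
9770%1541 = 524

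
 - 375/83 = -375/83= - 4.52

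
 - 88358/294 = -301 + 68/147 = - 300.54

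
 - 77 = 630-707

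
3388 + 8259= 11647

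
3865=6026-2161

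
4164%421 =375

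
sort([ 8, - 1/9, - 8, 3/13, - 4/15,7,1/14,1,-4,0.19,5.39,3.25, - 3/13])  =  [ - 8, - 4, - 4/15 , - 3/13,  -  1/9,1/14,0.19,3/13,1,3.25  ,  5.39,7 , 8 ]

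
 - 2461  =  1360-3821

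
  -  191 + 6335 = 6144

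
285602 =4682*61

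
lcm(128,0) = 0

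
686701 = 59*11639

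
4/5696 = 1/1424 = 0.00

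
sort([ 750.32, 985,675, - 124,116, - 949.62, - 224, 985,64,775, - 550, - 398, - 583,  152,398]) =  [ - 949.62, - 583, - 550,-398, - 224, - 124,64,116,152, 398,675, 750.32,775,985, 985]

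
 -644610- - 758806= 114196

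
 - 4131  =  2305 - 6436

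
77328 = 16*4833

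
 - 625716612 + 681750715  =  56034103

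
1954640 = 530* 3688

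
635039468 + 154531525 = 789570993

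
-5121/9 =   -  569 = -569.00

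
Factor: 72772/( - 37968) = -23/12 = -  2^(-2 )*3^(-1 ) * 23^1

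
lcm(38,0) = 0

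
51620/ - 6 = -8604 + 2/3 =-8603.33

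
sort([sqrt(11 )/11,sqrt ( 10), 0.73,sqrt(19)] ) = [sqrt( 11)/11, 0.73, sqrt( 10),sqrt(19 )]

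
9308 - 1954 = 7354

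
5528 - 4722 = 806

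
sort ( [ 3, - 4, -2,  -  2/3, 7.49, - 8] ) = [-8,  -  4, - 2, - 2/3 , 3,7.49 ]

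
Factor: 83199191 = 2129^1*39079^1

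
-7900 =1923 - 9823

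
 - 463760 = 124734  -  588494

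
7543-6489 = 1054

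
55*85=4675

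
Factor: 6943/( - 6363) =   -  3^(-2)*7^(-1)* 53^1 * 101^( - 1)*131^1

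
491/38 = 12 + 35/38= 12.92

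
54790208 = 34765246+20024962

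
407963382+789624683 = 1197588065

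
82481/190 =434  +  21/190= 434.11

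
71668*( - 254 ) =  - 18203672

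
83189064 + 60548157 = 143737221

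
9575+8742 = 18317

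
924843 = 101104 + 823739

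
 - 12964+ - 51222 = - 64186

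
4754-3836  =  918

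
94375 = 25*3775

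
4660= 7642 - 2982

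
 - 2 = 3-5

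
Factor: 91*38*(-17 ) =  - 58786=- 2^1 *7^1*13^1*17^1*19^1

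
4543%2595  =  1948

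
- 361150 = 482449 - 843599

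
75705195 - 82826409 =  - 7121214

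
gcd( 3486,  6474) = 498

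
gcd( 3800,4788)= 76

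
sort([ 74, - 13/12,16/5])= [-13/12, 16/5, 74] 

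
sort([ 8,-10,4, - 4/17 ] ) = [ - 10,-4/17,4 , 8 ]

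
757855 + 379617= 1137472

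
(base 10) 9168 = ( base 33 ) 8DR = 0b10001111010000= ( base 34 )7VM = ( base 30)A5I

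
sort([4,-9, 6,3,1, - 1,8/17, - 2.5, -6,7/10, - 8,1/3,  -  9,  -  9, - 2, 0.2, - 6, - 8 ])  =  [ - 9, - 9, - 9, - 8,  -  8, - 6, - 6, - 2.5, - 2, - 1, 0.2, 1/3, 8/17, 7/10,1, 3, 4,6 ]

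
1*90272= 90272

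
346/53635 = 346/53635 = 0.01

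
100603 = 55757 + 44846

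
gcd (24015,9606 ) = 4803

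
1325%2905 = 1325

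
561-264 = 297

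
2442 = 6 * 407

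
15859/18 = 881  +  1/18=881.06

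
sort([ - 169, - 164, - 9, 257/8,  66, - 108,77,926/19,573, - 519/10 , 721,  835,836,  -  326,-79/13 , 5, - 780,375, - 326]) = [ - 780, - 326, - 326 , - 169, - 164, - 108,-519/10,-9 , - 79/13,5 , 257/8,926/19,66, 77, 375, 573,721,835, 836 ]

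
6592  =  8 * 824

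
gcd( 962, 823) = 1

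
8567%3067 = 2433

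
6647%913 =256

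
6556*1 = 6556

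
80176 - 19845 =60331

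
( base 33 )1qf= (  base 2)11110101010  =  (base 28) 2e2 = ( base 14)A02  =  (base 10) 1962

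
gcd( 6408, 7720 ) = 8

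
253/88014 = 253/88014 = 0.00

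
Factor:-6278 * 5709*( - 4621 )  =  165621732342 = 2^1*3^1*11^1*43^1 *73^1*173^1* 4621^1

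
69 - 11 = 58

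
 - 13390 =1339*( - 10)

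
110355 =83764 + 26591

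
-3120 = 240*( - 13) 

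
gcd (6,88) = 2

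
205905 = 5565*37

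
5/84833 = 5/84833 = 0.00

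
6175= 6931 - 756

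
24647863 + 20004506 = 44652369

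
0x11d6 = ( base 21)a79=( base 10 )4566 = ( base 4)1013112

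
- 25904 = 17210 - 43114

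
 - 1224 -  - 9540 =8316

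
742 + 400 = 1142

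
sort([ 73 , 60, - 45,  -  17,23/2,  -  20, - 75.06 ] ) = [ -75.06, - 45,  -  20,  -  17  ,  23/2, 60,73] 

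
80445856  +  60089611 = 140535467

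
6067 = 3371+2696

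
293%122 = 49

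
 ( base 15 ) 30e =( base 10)689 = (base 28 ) OH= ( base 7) 2003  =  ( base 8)1261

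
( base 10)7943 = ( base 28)a3j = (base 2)1111100000111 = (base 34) 6TL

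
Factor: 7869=3^1*43^1*61^1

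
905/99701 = 905/99701 = 0.01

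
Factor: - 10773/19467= - 57/103  =  - 3^1*19^1*103^( - 1) 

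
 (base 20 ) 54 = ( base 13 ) 80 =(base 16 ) 68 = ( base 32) 38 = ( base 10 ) 104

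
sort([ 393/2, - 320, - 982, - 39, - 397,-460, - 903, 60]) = [ - 982, - 903, - 460,  -  397, - 320, - 39, 60 , 393/2 ]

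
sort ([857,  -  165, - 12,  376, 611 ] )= [  -  165, - 12, 376,611 , 857 ] 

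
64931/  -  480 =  - 64931/480 = - 135.27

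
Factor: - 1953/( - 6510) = 3/10 = 2^ ( - 1) * 3^1*5^( - 1)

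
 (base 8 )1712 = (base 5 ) 12340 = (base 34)si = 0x3CA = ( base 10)970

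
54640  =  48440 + 6200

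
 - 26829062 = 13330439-40159501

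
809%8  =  1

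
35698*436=15564328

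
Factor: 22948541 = 7^1*11^1*29^1*43^1 *239^1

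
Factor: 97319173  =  7^1*991^1*14029^1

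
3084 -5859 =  - 2775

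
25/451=25/451  =  0.06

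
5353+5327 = 10680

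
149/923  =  149/923 = 0.16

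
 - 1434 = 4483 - 5917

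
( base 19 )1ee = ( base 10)641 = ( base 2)1010000001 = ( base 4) 22001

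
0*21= 0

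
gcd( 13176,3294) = 3294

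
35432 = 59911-24479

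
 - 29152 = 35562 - 64714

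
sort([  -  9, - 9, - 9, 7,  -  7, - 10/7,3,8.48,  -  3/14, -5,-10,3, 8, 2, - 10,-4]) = [ - 10, - 10 ,- 9, - 9, - 9, - 7, - 5, - 4, - 10/7,-3/14,2, 3, 3, 7,8,8.48 ]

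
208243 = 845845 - 637602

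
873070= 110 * 7937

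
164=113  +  51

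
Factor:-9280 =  - 2^6 *5^1*29^1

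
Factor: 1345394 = 2^1 * 37^1 * 18181^1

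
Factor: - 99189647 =-99189647^1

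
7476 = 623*12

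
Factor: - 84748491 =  - 3^3* 23^1*136471^1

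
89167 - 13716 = 75451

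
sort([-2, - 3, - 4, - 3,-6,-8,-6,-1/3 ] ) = [-8,-6,-6,-4,-3,-3 ,-2, - 1/3 ] 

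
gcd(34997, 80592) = 1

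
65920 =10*6592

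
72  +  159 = 231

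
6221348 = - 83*(- 74956) 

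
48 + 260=308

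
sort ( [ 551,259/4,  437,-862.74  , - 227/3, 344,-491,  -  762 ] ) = [  -  862.74, - 762, - 491,  -  227/3, 259/4, 344,437,551]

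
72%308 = 72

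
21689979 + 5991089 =27681068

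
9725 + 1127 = 10852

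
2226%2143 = 83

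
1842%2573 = 1842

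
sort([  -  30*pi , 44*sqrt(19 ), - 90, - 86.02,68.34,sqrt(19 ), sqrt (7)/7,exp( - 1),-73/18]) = [-30 *pi, - 90,  -  86.02, - 73/18, exp( - 1),sqrt(7 )/7, sqrt( 19),68.34,44*sqrt(19 ) ] 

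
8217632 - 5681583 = 2536049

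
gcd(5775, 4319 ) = 7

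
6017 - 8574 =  - 2557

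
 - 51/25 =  - 51/25 = -2.04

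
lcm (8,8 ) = 8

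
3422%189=20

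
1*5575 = 5575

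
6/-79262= - 3/39631 = - 0.00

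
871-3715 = -2844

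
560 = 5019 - 4459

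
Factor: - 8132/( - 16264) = 2^ ( - 1)=1/2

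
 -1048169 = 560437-1608606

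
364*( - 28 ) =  - 10192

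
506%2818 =506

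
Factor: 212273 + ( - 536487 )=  - 2^1*11^1*14737^1=-324214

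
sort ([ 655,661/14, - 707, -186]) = [-707,  -  186, 661/14, 655]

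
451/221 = 451/221 = 2.04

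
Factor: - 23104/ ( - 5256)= 2888/657 = 2^3 * 3^( - 2)*  19^2 * 73^ (-1) 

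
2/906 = 1/453=0.00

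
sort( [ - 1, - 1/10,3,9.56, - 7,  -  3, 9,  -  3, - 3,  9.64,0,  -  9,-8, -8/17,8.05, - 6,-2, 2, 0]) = [  -  9, - 8, - 7, - 6,-3, - 3, - 3, - 2,-1,  -  8/17, - 1/10, 0,0,2,3, 8.05,9,9.56, 9.64 ]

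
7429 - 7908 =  - 479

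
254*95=24130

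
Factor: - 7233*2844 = -20570652=- 2^2* 3^3* 79^1 * 2411^1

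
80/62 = 1 + 9/31=1.29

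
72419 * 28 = 2027732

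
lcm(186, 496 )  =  1488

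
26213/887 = 26213/887 = 29.55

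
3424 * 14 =47936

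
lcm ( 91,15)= 1365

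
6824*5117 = 34918408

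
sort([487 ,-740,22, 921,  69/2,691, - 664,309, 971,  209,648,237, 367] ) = [-740, - 664,22 , 69/2, 209,  237,309,367, 487,648,691,921,  971 ]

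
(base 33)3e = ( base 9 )135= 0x71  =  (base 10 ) 113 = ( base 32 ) 3h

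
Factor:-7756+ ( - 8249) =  - 16005  =  -3^1*5^1 * 11^1*97^1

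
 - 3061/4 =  - 3061/4  =  -765.25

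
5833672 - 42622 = 5791050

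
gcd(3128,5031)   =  1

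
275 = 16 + 259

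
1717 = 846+871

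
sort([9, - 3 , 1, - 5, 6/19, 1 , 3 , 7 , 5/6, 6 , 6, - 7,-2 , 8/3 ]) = [-7, - 5, - 3, - 2,6/19 , 5/6,1, 1,  8/3, 3, 6, 6  ,  7, 9] 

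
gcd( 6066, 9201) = 3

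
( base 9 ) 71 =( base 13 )4C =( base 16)40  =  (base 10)64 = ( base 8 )100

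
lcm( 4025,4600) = 32200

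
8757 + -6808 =1949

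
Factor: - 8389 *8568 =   -  2^3*3^2* 7^1 * 17^1*8389^1 =-71876952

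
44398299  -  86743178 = - 42344879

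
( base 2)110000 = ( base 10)48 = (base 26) 1M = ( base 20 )28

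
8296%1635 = 121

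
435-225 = 210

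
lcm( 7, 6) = 42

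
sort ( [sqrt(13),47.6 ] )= [ sqrt( 13),47.6]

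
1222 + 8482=9704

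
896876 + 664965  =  1561841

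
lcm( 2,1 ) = 2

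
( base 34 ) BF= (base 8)605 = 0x185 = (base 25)FE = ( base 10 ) 389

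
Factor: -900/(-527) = 2^2*3^2*5^2*17^(  -  1)* 31^(-1 ) 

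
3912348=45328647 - 41416299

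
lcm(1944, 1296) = 3888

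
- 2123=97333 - 99456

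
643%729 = 643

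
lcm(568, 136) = 9656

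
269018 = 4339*62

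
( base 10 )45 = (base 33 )1c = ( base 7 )63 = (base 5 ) 140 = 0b101101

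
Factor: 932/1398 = 2^1*3^( - 1 ) = 2/3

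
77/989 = 77/989 = 0.08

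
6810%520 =50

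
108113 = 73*1481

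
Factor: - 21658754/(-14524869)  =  2^1*3^ ( - 1 )*13^1*131^1*257^ ( - 1)*6359^1*18839^( - 1 )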